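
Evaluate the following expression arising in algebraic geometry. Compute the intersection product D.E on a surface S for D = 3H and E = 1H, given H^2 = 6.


Using bilinearity of the intersection pairing on a surface S:
(aH).(bH) = ab * (H.H)
We have H^2 = 6.
D.E = (3H).(1H) = 3*1*6
= 3*6
= 18

18


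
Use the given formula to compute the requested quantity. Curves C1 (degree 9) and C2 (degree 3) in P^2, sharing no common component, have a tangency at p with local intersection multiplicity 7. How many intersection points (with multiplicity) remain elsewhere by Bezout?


By Bezout's theorem, the total intersection number is d1 * d2.
Total = 9 * 3 = 27
Intersection multiplicity at p = 7
Remaining intersections = 27 - 7 = 20

20


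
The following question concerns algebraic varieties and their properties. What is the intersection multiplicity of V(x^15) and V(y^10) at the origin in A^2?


The intersection multiplicity of V(x^a) and V(y^b) at the origin is:
I(O; V(x^15), V(y^10)) = dim_k(k[x,y]/(x^15, y^10))
A basis for k[x,y]/(x^15, y^10) is the set of monomials x^i * y^j
where 0 <= i < 15 and 0 <= j < 10.
The number of such monomials is 15 * 10 = 150

150


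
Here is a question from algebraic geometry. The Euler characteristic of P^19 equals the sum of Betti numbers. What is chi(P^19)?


The complex projective space P^19 has one cell in each even real dimension 0, 2, ..., 38.
The cohomology groups are H^{2k}(P^19) = Z for k = 0,...,19, and 0 otherwise.
Euler characteristic = sum of Betti numbers = 1 per even-dimensional cohomology group.
chi(P^19) = 19 + 1 = 20

20


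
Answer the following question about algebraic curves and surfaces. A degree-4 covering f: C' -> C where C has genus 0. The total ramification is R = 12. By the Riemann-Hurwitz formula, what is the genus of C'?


Riemann-Hurwitz formula: 2g' - 2 = d(2g - 2) + R
Given: d = 4, g = 0, R = 12
2g' - 2 = 4*(2*0 - 2) + 12
2g' - 2 = 4*(-2) + 12
2g' - 2 = -8 + 12 = 4
2g' = 6
g' = 3

3


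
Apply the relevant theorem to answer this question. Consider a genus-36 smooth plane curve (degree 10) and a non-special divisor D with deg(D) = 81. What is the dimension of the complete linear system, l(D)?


First, compute the genus of a smooth plane curve of degree 10:
g = (d-1)(d-2)/2 = (10-1)(10-2)/2 = 36
For a non-special divisor D (i.e., h^1(D) = 0), Riemann-Roch gives:
l(D) = deg(D) - g + 1
Since deg(D) = 81 >= 2g - 1 = 71, D is non-special.
l(D) = 81 - 36 + 1 = 46

46


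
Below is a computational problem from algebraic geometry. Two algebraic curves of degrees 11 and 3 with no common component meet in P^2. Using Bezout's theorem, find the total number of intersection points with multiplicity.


Bezout's theorem states the intersection count equals the product of degrees.
Intersection count = 11 * 3 = 33

33


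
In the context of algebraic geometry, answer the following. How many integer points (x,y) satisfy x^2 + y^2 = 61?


Systematically check integer values of x where x^2 <= 61.
For each valid x, check if 61 - x^2 is a perfect square.
x=5: 61 - 25 = 36, sqrt = 6 (valid)
x=6: 61 - 36 = 25, sqrt = 5 (valid)
Total integer solutions found: 8

8


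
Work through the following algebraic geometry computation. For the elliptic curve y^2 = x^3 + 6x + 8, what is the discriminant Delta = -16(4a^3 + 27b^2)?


Compute each component:
4a^3 = 4*6^3 = 4*216 = 864
27b^2 = 27*8^2 = 27*64 = 1728
4a^3 + 27b^2 = 864 + 1728 = 2592
Delta = -16*2592 = -41472

-41472


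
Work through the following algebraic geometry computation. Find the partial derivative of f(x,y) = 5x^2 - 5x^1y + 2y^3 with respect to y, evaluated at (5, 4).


df/dy = (-5)*x^1 + 3*2*y^2
At (5,4): (-5)*5^1 + 3*2*4^2
= -25 + 96
= 71

71


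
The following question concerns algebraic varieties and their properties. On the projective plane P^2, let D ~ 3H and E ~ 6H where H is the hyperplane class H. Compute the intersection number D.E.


Using bilinearity of the intersection pairing on the projective plane P^2:
(aH).(bH) = ab * (H.H)
We have H^2 = 1 (Bezout).
D.E = (3H).(6H) = 3*6*1
= 18*1
= 18

18


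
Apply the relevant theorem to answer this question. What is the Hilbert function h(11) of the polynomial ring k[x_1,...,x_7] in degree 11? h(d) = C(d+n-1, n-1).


The Hilbert function for the polynomial ring in 7 variables is:
h(d) = C(d+n-1, n-1)
h(11) = C(11+7-1, 7-1) = C(17, 6)
= 17! / (6! * 11!)
= 12376

12376


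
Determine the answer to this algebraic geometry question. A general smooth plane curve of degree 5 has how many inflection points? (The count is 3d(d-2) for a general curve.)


For a general smooth plane curve C of degree d, the inflection points are
the intersection of C with its Hessian curve, which has degree 3(d-2).
By Bezout, the total intersection number is d * 3(d-2) = 5 * 9 = 45.
For a general curve every flex is ordinary, so each contributes
multiplicity 1 to C·Hess(C), and the number of distinct inflection
points is 3d(d-2).
Inflection points = 3*5*(5-2) = 3*5*3 = 45

45


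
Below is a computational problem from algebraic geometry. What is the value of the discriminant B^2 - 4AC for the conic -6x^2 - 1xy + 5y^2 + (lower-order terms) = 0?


The discriminant of a conic Ax^2 + Bxy + Cy^2 + ... = 0 is B^2 - 4AC.
B^2 = (-1)^2 = 1
4AC = 4*(-6)*5 = -120
Discriminant = 1 + 120 = 121

121


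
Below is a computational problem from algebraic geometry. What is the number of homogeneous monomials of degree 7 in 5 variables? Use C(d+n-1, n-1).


The number of degree-7 monomials in 5 variables is C(d+n-1, n-1).
= C(7+5-1, 5-1) = C(11, 4)
= 330

330


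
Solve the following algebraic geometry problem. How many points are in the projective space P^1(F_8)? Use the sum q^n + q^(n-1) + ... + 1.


P^1(F_8) has (q^(n+1) - 1)/(q - 1) points.
= 8^1 + 8^0
= 8 + 1
= 9

9


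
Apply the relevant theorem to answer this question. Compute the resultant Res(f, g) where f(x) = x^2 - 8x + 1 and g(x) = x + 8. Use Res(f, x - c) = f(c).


For Res(f, x - c), we evaluate f at x = c.
f(-8) = (-8)^2 - 8*(-8) + 1
= 64 + 64 + 1
= 128 + 1 = 129
Res(f, g) = 129

129


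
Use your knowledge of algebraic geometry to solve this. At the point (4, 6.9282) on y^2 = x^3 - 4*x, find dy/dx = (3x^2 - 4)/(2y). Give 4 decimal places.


Using implicit differentiation of y^2 = x^3 - 4*x:
2y * dy/dx = 3x^2 - 4
dy/dx = (3x^2 - 4)/(2y)
Numerator: 3*4^2 - 4 = 44
Denominator: 2*6.9282 = 13.8564
dy/dx = 44/13.8564 = 3.1754

3.1754


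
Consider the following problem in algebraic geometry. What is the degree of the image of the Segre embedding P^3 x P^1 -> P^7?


The degree of the Segre variety P^3 x P^1 is C(m+n, m).
= C(4, 3)
= 4

4


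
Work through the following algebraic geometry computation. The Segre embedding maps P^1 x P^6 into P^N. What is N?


The Segre embedding maps P^m x P^n into P^N via
all products of coordinates from each factor.
N = (m+1)(n+1) - 1
N = (1+1)(6+1) - 1
N = 2*7 - 1
N = 14 - 1 = 13

13


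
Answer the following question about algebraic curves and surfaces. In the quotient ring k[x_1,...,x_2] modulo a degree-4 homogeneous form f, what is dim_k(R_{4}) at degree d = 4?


For R = k[x_1,...,x_n]/(f) with f homogeneous of degree e:
The Hilbert series is (1 - t^e)/(1 - t)^n.
So h(d) = C(d+n-1, n-1) - C(d-e+n-1, n-1) for d >= e.
With n=2, e=4, d=4:
C(4+2-1, 2-1) = C(5, 1) = 5
C(4-4+2-1, 2-1) = C(1, 1) = 1
h(4) = 5 - 1 = 4

4


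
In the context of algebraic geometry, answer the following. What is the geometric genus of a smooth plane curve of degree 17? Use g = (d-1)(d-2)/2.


Using the genus formula for smooth plane curves:
g = (d-1)(d-2)/2
g = (17-1)(17-2)/2
g = 16*15/2
g = 240/2 = 120

120


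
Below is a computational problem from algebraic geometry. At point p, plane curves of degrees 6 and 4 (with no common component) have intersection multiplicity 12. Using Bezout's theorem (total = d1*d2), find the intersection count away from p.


By Bezout's theorem, the total intersection number is d1 * d2.
Total = 6 * 4 = 24
Intersection multiplicity at p = 12
Remaining intersections = 24 - 12 = 12

12


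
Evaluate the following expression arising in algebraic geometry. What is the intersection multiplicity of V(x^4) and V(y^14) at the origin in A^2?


The intersection multiplicity of V(x^a) and V(y^b) at the origin is:
I(O; V(x^4), V(y^14)) = dim_k(k[x,y]/(x^4, y^14))
A basis for k[x,y]/(x^4, y^14) is the set of monomials x^i * y^j
where 0 <= i < 4 and 0 <= j < 14.
The number of such monomials is 4 * 14 = 56

56


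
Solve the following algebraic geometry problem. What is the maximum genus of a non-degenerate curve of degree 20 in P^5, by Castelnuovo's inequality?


Castelnuovo's bound: write d - 1 = m(r-1) + epsilon with 0 <= epsilon < r-1.
d - 1 = 20 - 1 = 19
r - 1 = 5 - 1 = 4
19 = 4*4 + 3, so m = 4, epsilon = 3
pi(d, r) = m(m-1)(r-1)/2 + m*epsilon
= 4*3*4/2 + 4*3
= 48/2 + 12
= 24 + 12 = 36

36


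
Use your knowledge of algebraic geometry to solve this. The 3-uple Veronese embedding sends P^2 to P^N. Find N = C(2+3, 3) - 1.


The Veronese embedding v_d: P^n -> P^N maps each point to all
degree-d monomials in n+1 homogeneous coordinates.
N = C(n+d, d) - 1
N = C(2+3, 3) - 1
N = C(5, 3) - 1
C(5, 3) = 10
N = 10 - 1 = 9

9


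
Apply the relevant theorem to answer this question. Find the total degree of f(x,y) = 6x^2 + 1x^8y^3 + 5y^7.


Examine each term for its total degree (sum of exponents).
  Term '6x^2' has total degree 2+0 = 2.
  Term '1x^8y^3' has total degree 8+3 = 11.
  Term '5y^7' has total degree 0+7 = 7.
The maximum total degree among all terms is 11.

11


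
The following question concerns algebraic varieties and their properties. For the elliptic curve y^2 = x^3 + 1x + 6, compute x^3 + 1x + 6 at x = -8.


Compute x^3 + 1x + 6 at x = -8:
x^3 = (-8)^3 = -512
1*x = 1*(-8) = -8
Sum: -512 - 8 + 6 = -514

-514


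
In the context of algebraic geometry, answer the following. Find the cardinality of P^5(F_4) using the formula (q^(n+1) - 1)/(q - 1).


P^5(F_4) has (q^(n+1) - 1)/(q - 1) points.
= 4^5 + 4^4 + 4^3 + 4^2 + 4^1 + 4^0
= 1024 + 256 + 64 + 16 + 4 + 1
= 1365

1365


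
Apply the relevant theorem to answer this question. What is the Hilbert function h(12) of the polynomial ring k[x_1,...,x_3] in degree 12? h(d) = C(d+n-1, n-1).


The Hilbert function for the polynomial ring in 3 variables is:
h(d) = C(d+n-1, n-1)
h(12) = C(12+3-1, 3-1) = C(14, 2)
= 14! / (2! * 12!)
= 91

91


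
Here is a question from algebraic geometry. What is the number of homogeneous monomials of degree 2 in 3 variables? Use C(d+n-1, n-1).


The number of degree-2 monomials in 3 variables is C(d+n-1, n-1).
= C(2+3-1, 3-1) = C(4, 2)
= 6

6


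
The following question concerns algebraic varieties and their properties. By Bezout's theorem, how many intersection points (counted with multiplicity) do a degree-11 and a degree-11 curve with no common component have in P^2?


Bezout's theorem states the intersection count equals the product of degrees.
Intersection count = 11 * 11 = 121

121


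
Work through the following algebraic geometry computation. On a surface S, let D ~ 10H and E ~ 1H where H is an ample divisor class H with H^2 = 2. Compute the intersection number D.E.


Using bilinearity of the intersection pairing on a surface S:
(aH).(bH) = ab * (H.H)
We have H^2 = 2.
D.E = (10H).(1H) = 10*1*2
= 10*2
= 20

20


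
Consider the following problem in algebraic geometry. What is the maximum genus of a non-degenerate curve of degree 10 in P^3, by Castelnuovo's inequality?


Castelnuovo's bound: write d - 1 = m(r-1) + epsilon with 0 <= epsilon < r-1.
d - 1 = 10 - 1 = 9
r - 1 = 3 - 1 = 2
9 = 4*2 + 1, so m = 4, epsilon = 1
pi(d, r) = m(m-1)(r-1)/2 + m*epsilon
= 4*3*2/2 + 4*1
= 24/2 + 4
= 12 + 4 = 16

16


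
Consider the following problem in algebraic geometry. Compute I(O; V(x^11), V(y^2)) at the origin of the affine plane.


The intersection multiplicity of V(x^a) and V(y^b) at the origin is:
I(O; V(x^11), V(y^2)) = dim_k(k[x,y]/(x^11, y^2))
A basis for k[x,y]/(x^11, y^2) is the set of monomials x^i * y^j
where 0 <= i < 11 and 0 <= j < 2.
The number of such monomials is 11 * 2 = 22

22


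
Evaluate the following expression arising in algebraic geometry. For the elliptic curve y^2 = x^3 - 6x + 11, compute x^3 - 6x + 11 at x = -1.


Compute x^3 - 6x + 11 at x = -1:
x^3 = (-1)^3 = -1
(-6)*x = (-6)*(-1) = 6
Sum: -1 + 6 + 11 = 16

16


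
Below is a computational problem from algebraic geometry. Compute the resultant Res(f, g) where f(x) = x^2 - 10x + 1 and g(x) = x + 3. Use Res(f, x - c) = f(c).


For Res(f, x - c), we evaluate f at x = c.
f(-3) = (-3)^2 - 10*(-3) + 1
= 9 + 30 + 1
= 39 + 1 = 40
Res(f, g) = 40

40


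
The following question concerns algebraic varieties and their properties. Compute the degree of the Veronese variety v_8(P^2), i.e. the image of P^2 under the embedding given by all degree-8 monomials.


The Veronese variety v_8(P^2) has degree d^r.
d^r = 8^2 = 64

64


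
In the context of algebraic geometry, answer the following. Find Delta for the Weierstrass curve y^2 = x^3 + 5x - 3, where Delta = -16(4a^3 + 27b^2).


Compute each component:
4a^3 = 4*5^3 = 4*125 = 500
27b^2 = 27*(-3)^2 = 27*9 = 243
4a^3 + 27b^2 = 500 + 243 = 743
Delta = -16*743 = -11888

-11888


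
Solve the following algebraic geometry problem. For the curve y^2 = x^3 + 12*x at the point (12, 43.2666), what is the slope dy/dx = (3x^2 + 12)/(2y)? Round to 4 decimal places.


Using implicit differentiation of y^2 = x^3 + 12*x:
2y * dy/dx = 3x^2 + 12
dy/dx = (3x^2 + 12)/(2y)
Numerator: 3*12^2 + 12 = 444
Denominator: 2*43.2666 = 86.5332
dy/dx = 444/86.5332 = 5.1310

5.1310


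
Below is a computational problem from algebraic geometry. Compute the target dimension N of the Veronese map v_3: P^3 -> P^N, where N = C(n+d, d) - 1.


The Veronese embedding v_d: P^n -> P^N maps each point to all
degree-d monomials in n+1 homogeneous coordinates.
N = C(n+d, d) - 1
N = C(3+3, 3) - 1
N = C(6, 3) - 1
C(6, 3) = 20
N = 20 - 1 = 19

19


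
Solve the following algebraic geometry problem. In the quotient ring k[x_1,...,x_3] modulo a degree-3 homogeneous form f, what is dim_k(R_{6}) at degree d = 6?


For R = k[x_1,...,x_n]/(f) with f homogeneous of degree e:
The Hilbert series is (1 - t^e)/(1 - t)^n.
So h(d) = C(d+n-1, n-1) - C(d-e+n-1, n-1) for d >= e.
With n=3, e=3, d=6:
C(6+3-1, 3-1) = C(8, 2) = 28
C(6-3+3-1, 3-1) = C(5, 2) = 10
h(6) = 28 - 10 = 18

18


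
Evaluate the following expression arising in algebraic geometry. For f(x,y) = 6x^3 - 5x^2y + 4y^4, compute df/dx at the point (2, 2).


df/dx = 3*6*x^2 + 2*(-5)*x^1*y
At (2,2): 3*6*2^2 + 2*(-5)*2^1*2
= 72 - 40
= 32

32


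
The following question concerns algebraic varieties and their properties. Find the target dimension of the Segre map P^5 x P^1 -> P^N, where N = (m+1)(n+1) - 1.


The Segre embedding maps P^m x P^n into P^N via
all products of coordinates from each factor.
N = (m+1)(n+1) - 1
N = (5+1)(1+1) - 1
N = 6*2 - 1
N = 12 - 1 = 11

11


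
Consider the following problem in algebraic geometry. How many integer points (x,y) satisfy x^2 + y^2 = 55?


Systematically check integer values of x where x^2 <= 55.
For each valid x, check if 55 - x^2 is a perfect square.
Total integer solutions found: 0

0


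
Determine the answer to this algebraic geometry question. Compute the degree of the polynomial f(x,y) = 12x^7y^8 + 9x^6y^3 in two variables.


Examine each term for its total degree (sum of exponents).
  Term '12x^7y^8' has total degree 7+8 = 15.
  Term '9x^6y^3' has total degree 6+3 = 9.
The maximum total degree among all terms is 15.

15


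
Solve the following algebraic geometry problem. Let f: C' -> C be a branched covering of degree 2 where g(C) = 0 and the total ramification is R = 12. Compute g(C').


Riemann-Hurwitz formula: 2g' - 2 = d(2g - 2) + R
Given: d = 2, g = 0, R = 12
2g' - 2 = 2*(2*0 - 2) + 12
2g' - 2 = 2*(-2) + 12
2g' - 2 = -4 + 12 = 8
2g' = 10
g' = 5

5


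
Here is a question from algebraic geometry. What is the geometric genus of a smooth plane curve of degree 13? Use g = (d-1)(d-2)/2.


Using the genus formula for smooth plane curves:
g = (d-1)(d-2)/2
g = (13-1)(13-2)/2
g = 12*11/2
g = 132/2 = 66

66


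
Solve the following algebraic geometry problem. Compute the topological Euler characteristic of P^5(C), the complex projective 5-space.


The complex projective space P^5 has one cell in each even real dimension 0, 2, ..., 10.
The cohomology groups are H^{2k}(P^5) = Z for k = 0,...,5, and 0 otherwise.
Euler characteristic = sum of Betti numbers = 1 per even-dimensional cohomology group.
chi(P^5) = 5 + 1 = 6

6


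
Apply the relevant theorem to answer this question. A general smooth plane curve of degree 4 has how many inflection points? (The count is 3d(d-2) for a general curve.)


For a general smooth plane curve C of degree d, the inflection points are
the intersection of C with its Hessian curve, which has degree 3(d-2).
By Bezout, the total intersection number is d * 3(d-2) = 4 * 6 = 24.
For a general curve every flex is ordinary, so each contributes
multiplicity 1 to C·Hess(C), and the number of distinct inflection
points is 3d(d-2).
Inflection points = 3*4*(4-2) = 3*4*2 = 24

24


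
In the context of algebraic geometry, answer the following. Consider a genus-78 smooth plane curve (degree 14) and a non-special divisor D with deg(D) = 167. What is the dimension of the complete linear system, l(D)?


First, compute the genus of a smooth plane curve of degree 14:
g = (d-1)(d-2)/2 = (14-1)(14-2)/2 = 78
For a non-special divisor D (i.e., h^1(D) = 0), Riemann-Roch gives:
l(D) = deg(D) - g + 1
Since deg(D) = 167 >= 2g - 1 = 155, D is non-special.
l(D) = 167 - 78 + 1 = 90

90


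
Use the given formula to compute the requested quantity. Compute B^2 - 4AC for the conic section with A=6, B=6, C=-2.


The discriminant of a conic Ax^2 + Bxy + Cy^2 + ... = 0 is B^2 - 4AC.
B^2 = 6^2 = 36
4AC = 4*6*(-2) = -48
Discriminant = 36 + 48 = 84

84


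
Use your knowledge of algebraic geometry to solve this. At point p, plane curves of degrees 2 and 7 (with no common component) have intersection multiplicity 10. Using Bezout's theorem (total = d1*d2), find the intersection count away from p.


By Bezout's theorem, the total intersection number is d1 * d2.
Total = 2 * 7 = 14
Intersection multiplicity at p = 10
Remaining intersections = 14 - 10 = 4

4


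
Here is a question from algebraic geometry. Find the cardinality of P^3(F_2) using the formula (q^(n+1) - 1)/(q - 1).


P^3(F_2) has (q^(n+1) - 1)/(q - 1) points.
= 2^3 + 2^2 + 2^1 + 2^0
= 8 + 4 + 2 + 1
= 15

15


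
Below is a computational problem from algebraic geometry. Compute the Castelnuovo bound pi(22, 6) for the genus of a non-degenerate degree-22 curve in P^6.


Castelnuovo's bound: write d - 1 = m(r-1) + epsilon with 0 <= epsilon < r-1.
d - 1 = 22 - 1 = 21
r - 1 = 6 - 1 = 5
21 = 4*5 + 1, so m = 4, epsilon = 1
pi(d, r) = m(m-1)(r-1)/2 + m*epsilon
= 4*3*5/2 + 4*1
= 60/2 + 4
= 30 + 4 = 34

34


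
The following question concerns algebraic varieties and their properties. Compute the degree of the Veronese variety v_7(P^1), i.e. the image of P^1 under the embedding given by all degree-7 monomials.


The Veronese variety v_7(P^1) has degree d^r.
d^r = 7^1 = 7

7


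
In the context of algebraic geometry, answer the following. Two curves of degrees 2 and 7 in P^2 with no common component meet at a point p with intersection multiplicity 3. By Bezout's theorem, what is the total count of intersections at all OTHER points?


By Bezout's theorem, the total intersection number is d1 * d2.
Total = 2 * 7 = 14
Intersection multiplicity at p = 3
Remaining intersections = 14 - 3 = 11

11


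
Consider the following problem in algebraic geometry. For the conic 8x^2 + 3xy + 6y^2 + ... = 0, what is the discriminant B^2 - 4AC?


The discriminant of a conic Ax^2 + Bxy + Cy^2 + ... = 0 is B^2 - 4AC.
B^2 = 3^2 = 9
4AC = 4*8*6 = 192
Discriminant = 9 - 192 = -183

-183


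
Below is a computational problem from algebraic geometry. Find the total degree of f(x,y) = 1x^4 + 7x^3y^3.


Examine each term for its total degree (sum of exponents).
  Term '1x^4' has total degree 4+0 = 4.
  Term '7x^3y^3' has total degree 3+3 = 6.
The maximum total degree among all terms is 6.

6


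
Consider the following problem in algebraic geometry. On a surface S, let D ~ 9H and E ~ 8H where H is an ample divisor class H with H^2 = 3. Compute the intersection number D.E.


Using bilinearity of the intersection pairing on a surface S:
(aH).(bH) = ab * (H.H)
We have H^2 = 3.
D.E = (9H).(8H) = 9*8*3
= 72*3
= 216

216


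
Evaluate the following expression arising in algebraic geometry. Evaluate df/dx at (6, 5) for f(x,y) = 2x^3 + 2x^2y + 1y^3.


df/dx = 3*2*x^2 + 2*2*x^1*y
At (6,5): 3*2*6^2 + 2*2*6^1*5
= 216 + 120
= 336

336


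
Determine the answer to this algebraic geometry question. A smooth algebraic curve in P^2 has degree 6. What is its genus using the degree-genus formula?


Using the genus formula for smooth plane curves:
g = (d-1)(d-2)/2
g = (6-1)(6-2)/2
g = 5*4/2
g = 20/2 = 10

10


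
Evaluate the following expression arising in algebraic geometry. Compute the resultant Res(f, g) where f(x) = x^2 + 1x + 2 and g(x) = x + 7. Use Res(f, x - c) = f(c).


For Res(f, x - c), we evaluate f at x = c.
f(-7) = (-7)^2 + 1*(-7) + 2
= 49 - 7 + 2
= 42 + 2 = 44
Res(f, g) = 44

44


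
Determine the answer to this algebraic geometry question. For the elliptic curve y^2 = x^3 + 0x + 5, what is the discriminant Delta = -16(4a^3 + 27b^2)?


Compute each component:
4a^3 = 4*0^3 = 4*0 = 0
27b^2 = 27*5^2 = 27*25 = 675
4a^3 + 27b^2 = 0 + 675 = 675
Delta = -16*675 = -10800

-10800


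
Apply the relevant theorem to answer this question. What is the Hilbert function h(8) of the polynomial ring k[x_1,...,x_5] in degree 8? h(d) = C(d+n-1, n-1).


The Hilbert function for the polynomial ring in 5 variables is:
h(d) = C(d+n-1, n-1)
h(8) = C(8+5-1, 5-1) = C(12, 4)
= 12! / (4! * 8!)
= 495

495


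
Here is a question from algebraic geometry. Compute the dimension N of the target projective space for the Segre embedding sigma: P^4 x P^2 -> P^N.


The Segre embedding maps P^m x P^n into P^N via
all products of coordinates from each factor.
N = (m+1)(n+1) - 1
N = (4+1)(2+1) - 1
N = 5*3 - 1
N = 15 - 1 = 14

14


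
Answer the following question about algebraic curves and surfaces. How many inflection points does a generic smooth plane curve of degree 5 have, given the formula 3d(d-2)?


For a general smooth plane curve C of degree d, the inflection points are
the intersection of C with its Hessian curve, which has degree 3(d-2).
By Bezout, the total intersection number is d * 3(d-2) = 5 * 9 = 45.
For a general curve every flex is ordinary, so each contributes
multiplicity 1 to C·Hess(C), and the number of distinct inflection
points is 3d(d-2).
Inflection points = 3*5*(5-2) = 3*5*3 = 45

45


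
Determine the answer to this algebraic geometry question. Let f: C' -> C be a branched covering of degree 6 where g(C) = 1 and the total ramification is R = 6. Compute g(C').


Riemann-Hurwitz formula: 2g' - 2 = d(2g - 2) + R
Given: d = 6, g = 1, R = 6
2g' - 2 = 6*(2*1 - 2) + 6
2g' - 2 = 6*0 + 6
2g' - 2 = 0 + 6 = 6
2g' = 8
g' = 4

4


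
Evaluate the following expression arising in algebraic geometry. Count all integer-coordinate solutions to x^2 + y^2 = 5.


Systematically check integer values of x where x^2 <= 5.
For each valid x, check if 5 - x^2 is a perfect square.
x=1: 5 - 1 = 4, sqrt = 2 (valid)
x=2: 5 - 4 = 1, sqrt = 1 (valid)
Total integer solutions found: 8

8


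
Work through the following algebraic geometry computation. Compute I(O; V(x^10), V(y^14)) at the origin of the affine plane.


The intersection multiplicity of V(x^a) and V(y^b) at the origin is:
I(O; V(x^10), V(y^14)) = dim_k(k[x,y]/(x^10, y^14))
A basis for k[x,y]/(x^10, y^14) is the set of monomials x^i * y^j
where 0 <= i < 10 and 0 <= j < 14.
The number of such monomials is 10 * 14 = 140

140


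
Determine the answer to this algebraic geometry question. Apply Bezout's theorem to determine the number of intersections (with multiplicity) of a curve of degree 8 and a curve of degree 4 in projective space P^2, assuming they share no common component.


Bezout's theorem states the intersection count equals the product of degrees.
Intersection count = 8 * 4 = 32

32


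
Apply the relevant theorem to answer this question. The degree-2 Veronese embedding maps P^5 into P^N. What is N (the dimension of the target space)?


The Veronese embedding v_d: P^n -> P^N maps each point to all
degree-d monomials in n+1 homogeneous coordinates.
N = C(n+d, d) - 1
N = C(5+2, 2) - 1
N = C(7, 2) - 1
C(7, 2) = 21
N = 21 - 1 = 20

20


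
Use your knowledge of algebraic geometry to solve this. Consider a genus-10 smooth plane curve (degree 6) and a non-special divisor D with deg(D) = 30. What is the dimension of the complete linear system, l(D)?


First, compute the genus of a smooth plane curve of degree 6:
g = (d-1)(d-2)/2 = (6-1)(6-2)/2 = 10
For a non-special divisor D (i.e., h^1(D) = 0), Riemann-Roch gives:
l(D) = deg(D) - g + 1
Since deg(D) = 30 >= 2g - 1 = 19, D is non-special.
l(D) = 30 - 10 + 1 = 21

21


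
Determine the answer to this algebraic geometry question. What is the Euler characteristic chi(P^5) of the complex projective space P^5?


The complex projective space P^5 has one cell in each even real dimension 0, 2, ..., 10.
The cohomology groups are H^{2k}(P^5) = Z for k = 0,...,5, and 0 otherwise.
Euler characteristic = sum of Betti numbers = 1 per even-dimensional cohomology group.
chi(P^5) = 5 + 1 = 6

6


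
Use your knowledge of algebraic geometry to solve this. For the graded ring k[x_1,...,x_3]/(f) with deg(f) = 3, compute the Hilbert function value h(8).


For R = k[x_1,...,x_n]/(f) with f homogeneous of degree e:
The Hilbert series is (1 - t^e)/(1 - t)^n.
So h(d) = C(d+n-1, n-1) - C(d-e+n-1, n-1) for d >= e.
With n=3, e=3, d=8:
C(8+3-1, 3-1) = C(10, 2) = 45
C(8-3+3-1, 3-1) = C(7, 2) = 21
h(8) = 45 - 21 = 24

24


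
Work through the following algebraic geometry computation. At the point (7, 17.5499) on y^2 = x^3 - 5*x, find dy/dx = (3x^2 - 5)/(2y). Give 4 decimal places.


Using implicit differentiation of y^2 = x^3 - 5*x:
2y * dy/dx = 3x^2 - 5
dy/dx = (3x^2 - 5)/(2y)
Numerator: 3*7^2 - 5 = 142
Denominator: 2*17.5499 = 35.0998
dy/dx = 142/35.0998 = 4.0456

4.0456


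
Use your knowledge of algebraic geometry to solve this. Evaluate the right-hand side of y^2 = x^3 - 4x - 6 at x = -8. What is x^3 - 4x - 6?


Compute x^3 - 4x - 6 at x = -8:
x^3 = (-8)^3 = -512
(-4)*x = (-4)*(-8) = 32
Sum: -512 + 32 - 6 = -486

-486


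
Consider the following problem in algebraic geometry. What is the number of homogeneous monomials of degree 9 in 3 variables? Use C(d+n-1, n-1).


The number of degree-9 monomials in 3 variables is C(d+n-1, n-1).
= C(9+3-1, 3-1) = C(11, 2)
= 55

55


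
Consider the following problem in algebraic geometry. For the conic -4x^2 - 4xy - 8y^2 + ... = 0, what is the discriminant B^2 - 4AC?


The discriminant of a conic Ax^2 + Bxy + Cy^2 + ... = 0 is B^2 - 4AC.
B^2 = (-4)^2 = 16
4AC = 4*(-4)*(-8) = 128
Discriminant = 16 - 128 = -112

-112


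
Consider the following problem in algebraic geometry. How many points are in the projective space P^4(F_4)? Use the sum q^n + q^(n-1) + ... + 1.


P^4(F_4) has (q^(n+1) - 1)/(q - 1) points.
= 4^4 + 4^3 + 4^2 + 4^1 + 4^0
= 256 + 64 + 16 + 4 + 1
= 341

341


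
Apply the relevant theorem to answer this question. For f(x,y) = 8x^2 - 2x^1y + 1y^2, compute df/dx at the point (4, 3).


df/dx = 2*8*x^1 + 1*(-2)*x^0*y
At (4,3): 2*8*4^1 + 1*(-2)*4^0*3
= 64 - 6
= 58

58


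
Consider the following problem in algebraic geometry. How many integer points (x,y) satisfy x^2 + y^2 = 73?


Systematically check integer values of x where x^2 <= 73.
For each valid x, check if 73 - x^2 is a perfect square.
x=3: 73 - 9 = 64, sqrt = 8 (valid)
x=8: 73 - 64 = 9, sqrt = 3 (valid)
Total integer solutions found: 8

8


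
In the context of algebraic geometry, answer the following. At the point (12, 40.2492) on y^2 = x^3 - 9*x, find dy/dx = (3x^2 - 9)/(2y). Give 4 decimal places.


Using implicit differentiation of y^2 = x^3 - 9*x:
2y * dy/dx = 3x^2 - 9
dy/dx = (3x^2 - 9)/(2y)
Numerator: 3*12^2 - 9 = 423
Denominator: 2*40.2492 = 80.4984
dy/dx = 423/80.4984 = 5.2548

5.2548


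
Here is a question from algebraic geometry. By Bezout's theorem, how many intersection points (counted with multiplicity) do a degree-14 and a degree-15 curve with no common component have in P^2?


Bezout's theorem states the intersection count equals the product of degrees.
Intersection count = 14 * 15 = 210

210


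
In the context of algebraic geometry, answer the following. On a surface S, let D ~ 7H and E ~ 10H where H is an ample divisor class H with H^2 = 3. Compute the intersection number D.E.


Using bilinearity of the intersection pairing on a surface S:
(aH).(bH) = ab * (H.H)
We have H^2 = 3.
D.E = (7H).(10H) = 7*10*3
= 70*3
= 210

210


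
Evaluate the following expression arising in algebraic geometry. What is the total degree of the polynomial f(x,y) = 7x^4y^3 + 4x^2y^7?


Examine each term for its total degree (sum of exponents).
  Term '7x^4y^3' has total degree 4+3 = 7.
  Term '4x^2y^7' has total degree 2+7 = 9.
The maximum total degree among all terms is 9.

9


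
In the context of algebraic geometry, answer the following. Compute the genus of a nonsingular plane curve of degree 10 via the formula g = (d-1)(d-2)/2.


Using the genus formula for smooth plane curves:
g = (d-1)(d-2)/2
g = (10-1)(10-2)/2
g = 9*8/2
g = 72/2 = 36

36


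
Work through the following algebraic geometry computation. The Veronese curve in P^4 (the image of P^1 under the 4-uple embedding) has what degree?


The rational normal curve in P^4 is the image of P^1 under the 4-uple Veronese.
A general hyperplane in P^4 pulls back to a degree-4 form on P^1, which has 4 zeros,
so the curve meets a general hyperplane in 4 points. Degree = 4.

4


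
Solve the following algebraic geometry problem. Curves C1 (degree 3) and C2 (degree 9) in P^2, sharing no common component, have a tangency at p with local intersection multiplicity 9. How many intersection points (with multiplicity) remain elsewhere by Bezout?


By Bezout's theorem, the total intersection number is d1 * d2.
Total = 3 * 9 = 27
Intersection multiplicity at p = 9
Remaining intersections = 27 - 9 = 18

18


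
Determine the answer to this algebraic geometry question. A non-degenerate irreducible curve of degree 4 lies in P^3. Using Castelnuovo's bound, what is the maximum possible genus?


Castelnuovo's bound: write d - 1 = m(r-1) + epsilon with 0 <= epsilon < r-1.
d - 1 = 4 - 1 = 3
r - 1 = 3 - 1 = 2
3 = 1*2 + 1, so m = 1, epsilon = 1
pi(d, r) = m(m-1)(r-1)/2 + m*epsilon
= 1*0*2/2 + 1*1
= 0/2 + 1
= 0 + 1 = 1

1


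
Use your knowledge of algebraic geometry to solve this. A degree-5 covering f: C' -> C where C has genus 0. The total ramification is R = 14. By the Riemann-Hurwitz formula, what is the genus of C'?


Riemann-Hurwitz formula: 2g' - 2 = d(2g - 2) + R
Given: d = 5, g = 0, R = 14
2g' - 2 = 5*(2*0 - 2) + 14
2g' - 2 = 5*(-2) + 14
2g' - 2 = -10 + 14 = 4
2g' = 6
g' = 3

3


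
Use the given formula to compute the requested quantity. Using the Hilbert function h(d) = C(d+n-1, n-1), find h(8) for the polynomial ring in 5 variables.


The Hilbert function for the polynomial ring in 5 variables is:
h(d) = C(d+n-1, n-1)
h(8) = C(8+5-1, 5-1) = C(12, 4)
= 12! / (4! * 8!)
= 495

495


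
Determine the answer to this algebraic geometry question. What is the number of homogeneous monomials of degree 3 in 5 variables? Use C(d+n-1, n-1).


The number of degree-3 monomials in 5 variables is C(d+n-1, n-1).
= C(3+5-1, 5-1) = C(7, 4)
= 35

35


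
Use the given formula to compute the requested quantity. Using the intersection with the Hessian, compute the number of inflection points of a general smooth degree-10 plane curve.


For a general smooth plane curve C of degree d, the inflection points are
the intersection of C with its Hessian curve, which has degree 3(d-2).
By Bezout, the total intersection number is d * 3(d-2) = 10 * 24 = 240.
For a general curve every flex is ordinary, so each contributes
multiplicity 1 to C·Hess(C), and the number of distinct inflection
points is 3d(d-2).
Inflection points = 3*10*(10-2) = 3*10*8 = 240

240


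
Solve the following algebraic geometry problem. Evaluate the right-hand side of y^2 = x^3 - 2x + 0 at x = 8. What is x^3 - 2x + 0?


Compute x^3 - 2x + 0 at x = 8:
x^3 = 8^3 = 512
(-2)*x = (-2)*8 = -16
Sum: 512 - 16 + 0 = 496

496


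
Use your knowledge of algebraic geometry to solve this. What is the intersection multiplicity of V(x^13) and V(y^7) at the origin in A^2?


The intersection multiplicity of V(x^a) and V(y^b) at the origin is:
I(O; V(x^13), V(y^7)) = dim_k(k[x,y]/(x^13, y^7))
A basis for k[x,y]/(x^13, y^7) is the set of monomials x^i * y^j
where 0 <= i < 13 and 0 <= j < 7.
The number of such monomials is 13 * 7 = 91

91


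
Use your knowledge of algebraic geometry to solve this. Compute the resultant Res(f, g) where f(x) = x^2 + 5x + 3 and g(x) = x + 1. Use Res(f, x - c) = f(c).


For Res(f, x - c), we evaluate f at x = c.
f(-1) = (-1)^2 + 5*(-1) + 3
= 1 - 5 + 3
= -4 + 3 = -1
Res(f, g) = -1

-1


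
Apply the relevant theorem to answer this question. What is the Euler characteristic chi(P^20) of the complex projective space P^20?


The complex projective space P^20 has one cell in each even real dimension 0, 2, ..., 40.
The cohomology groups are H^{2k}(P^20) = Z for k = 0,...,20, and 0 otherwise.
Euler characteristic = sum of Betti numbers = 1 per even-dimensional cohomology group.
chi(P^20) = 20 + 1 = 21

21


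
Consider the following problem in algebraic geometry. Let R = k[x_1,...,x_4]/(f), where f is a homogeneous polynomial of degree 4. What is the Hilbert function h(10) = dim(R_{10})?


For R = k[x_1,...,x_n]/(f) with f homogeneous of degree e:
The Hilbert series is (1 - t^e)/(1 - t)^n.
So h(d) = C(d+n-1, n-1) - C(d-e+n-1, n-1) for d >= e.
With n=4, e=4, d=10:
C(10+4-1, 4-1) = C(13, 3) = 286
C(10-4+4-1, 4-1) = C(9, 3) = 84
h(10) = 286 - 84 = 202

202


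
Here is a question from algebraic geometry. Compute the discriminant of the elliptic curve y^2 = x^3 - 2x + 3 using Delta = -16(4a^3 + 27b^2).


Compute each component:
4a^3 = 4*(-2)^3 = 4*(-8) = -32
27b^2 = 27*3^2 = 27*9 = 243
4a^3 + 27b^2 = -32 + 243 = 211
Delta = -16*211 = -3376

-3376


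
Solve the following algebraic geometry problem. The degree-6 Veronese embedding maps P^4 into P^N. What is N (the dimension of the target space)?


The Veronese embedding v_d: P^n -> P^N maps each point to all
degree-d monomials in n+1 homogeneous coordinates.
N = C(n+d, d) - 1
N = C(4+6, 6) - 1
N = C(10, 6) - 1
C(10, 6) = 210
N = 210 - 1 = 209

209


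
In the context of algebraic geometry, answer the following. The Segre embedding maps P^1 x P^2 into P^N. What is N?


The Segre embedding maps P^m x P^n into P^N via
all products of coordinates from each factor.
N = (m+1)(n+1) - 1
N = (1+1)(2+1) - 1
N = 2*3 - 1
N = 6 - 1 = 5

5


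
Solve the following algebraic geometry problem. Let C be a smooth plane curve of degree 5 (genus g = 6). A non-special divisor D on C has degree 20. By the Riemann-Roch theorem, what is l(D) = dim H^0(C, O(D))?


First, compute the genus of a smooth plane curve of degree 5:
g = (d-1)(d-2)/2 = (5-1)(5-2)/2 = 6
For a non-special divisor D (i.e., h^1(D) = 0), Riemann-Roch gives:
l(D) = deg(D) - g + 1
Since deg(D) = 20 >= 2g - 1 = 11, D is non-special.
l(D) = 20 - 6 + 1 = 15

15


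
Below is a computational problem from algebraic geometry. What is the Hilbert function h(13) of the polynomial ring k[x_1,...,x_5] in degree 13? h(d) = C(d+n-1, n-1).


The Hilbert function for the polynomial ring in 5 variables is:
h(d) = C(d+n-1, n-1)
h(13) = C(13+5-1, 5-1) = C(17, 4)
= 17! / (4! * 13!)
= 2380

2380


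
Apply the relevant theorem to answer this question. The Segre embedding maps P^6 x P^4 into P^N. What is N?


The Segre embedding maps P^m x P^n into P^N via
all products of coordinates from each factor.
N = (m+1)(n+1) - 1
N = (6+1)(4+1) - 1
N = 7*5 - 1
N = 35 - 1 = 34

34


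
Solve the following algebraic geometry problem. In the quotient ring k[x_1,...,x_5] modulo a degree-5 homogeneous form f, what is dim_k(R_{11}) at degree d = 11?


For R = k[x_1,...,x_n]/(f) with f homogeneous of degree e:
The Hilbert series is (1 - t^e)/(1 - t)^n.
So h(d) = C(d+n-1, n-1) - C(d-e+n-1, n-1) for d >= e.
With n=5, e=5, d=11:
C(11+5-1, 5-1) = C(15, 4) = 1365
C(11-5+5-1, 5-1) = C(10, 4) = 210
h(11) = 1365 - 210 = 1155

1155


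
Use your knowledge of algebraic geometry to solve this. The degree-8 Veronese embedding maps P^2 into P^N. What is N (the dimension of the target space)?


The Veronese embedding v_d: P^n -> P^N maps each point to all
degree-d monomials in n+1 homogeneous coordinates.
N = C(n+d, d) - 1
N = C(2+8, 8) - 1
N = C(10, 8) - 1
C(10, 8) = 45
N = 45 - 1 = 44

44


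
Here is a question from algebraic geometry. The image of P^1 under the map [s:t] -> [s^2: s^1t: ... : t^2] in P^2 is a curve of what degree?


The rational normal curve in P^2 is the image of P^1 under the 2-uple Veronese.
A general hyperplane in P^2 pulls back to a degree-2 form on P^1, which has 2 zeros,
so the curve meets a general hyperplane in 2 points. Degree = 2.

2


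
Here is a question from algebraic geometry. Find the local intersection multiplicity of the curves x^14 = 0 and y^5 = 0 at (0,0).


The intersection multiplicity of V(x^a) and V(y^b) at the origin is:
I(O; V(x^14), V(y^5)) = dim_k(k[x,y]/(x^14, y^5))
A basis for k[x,y]/(x^14, y^5) is the set of monomials x^i * y^j
where 0 <= i < 14 and 0 <= j < 5.
The number of such monomials is 14 * 5 = 70

70


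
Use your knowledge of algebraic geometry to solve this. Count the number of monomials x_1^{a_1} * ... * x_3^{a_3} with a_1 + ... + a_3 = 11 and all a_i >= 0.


The number of degree-11 monomials in 3 variables is C(d+n-1, n-1).
= C(11+3-1, 3-1) = C(13, 2)
= 78

78


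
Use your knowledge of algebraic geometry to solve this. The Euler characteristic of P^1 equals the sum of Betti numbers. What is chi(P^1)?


The complex projective space P^1 has one cell in each even real dimension 0, 2, ..., 2.
The cohomology groups are H^{2k}(P^1) = Z for k = 0,...,1, and 0 otherwise.
Euler characteristic = sum of Betti numbers = 1 per even-dimensional cohomology group.
chi(P^1) = 1 + 1 = 2

2


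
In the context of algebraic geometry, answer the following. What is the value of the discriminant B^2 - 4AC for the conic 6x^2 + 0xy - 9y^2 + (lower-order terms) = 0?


The discriminant of a conic Ax^2 + Bxy + Cy^2 + ... = 0 is B^2 - 4AC.
B^2 = 0^2 = 0
4AC = 4*6*(-9) = -216
Discriminant = 0 + 216 = 216

216


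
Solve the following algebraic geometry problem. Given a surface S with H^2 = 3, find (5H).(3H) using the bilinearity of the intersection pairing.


Using bilinearity of the intersection pairing on a surface S:
(aH).(bH) = ab * (H.H)
We have H^2 = 3.
D.E = (5H).(3H) = 5*3*3
= 15*3
= 45

45


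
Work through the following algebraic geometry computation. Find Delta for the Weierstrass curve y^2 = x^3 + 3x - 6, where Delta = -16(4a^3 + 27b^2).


Compute each component:
4a^3 = 4*3^3 = 4*27 = 108
27b^2 = 27*(-6)^2 = 27*36 = 972
4a^3 + 27b^2 = 108 + 972 = 1080
Delta = -16*1080 = -17280

-17280


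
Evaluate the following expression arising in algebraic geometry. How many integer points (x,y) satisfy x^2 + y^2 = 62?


Systematically check integer values of x where x^2 <= 62.
For each valid x, check if 62 - x^2 is a perfect square.
Total integer solutions found: 0

0
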